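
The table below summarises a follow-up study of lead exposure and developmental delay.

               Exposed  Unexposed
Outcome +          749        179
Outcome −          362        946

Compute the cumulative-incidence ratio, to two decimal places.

4.24

Reading the table with exposure as columns: a = 749 (Exposed, case), b = 362 (Exposed, non-case), c = 179 (Unexposed, case), d = 946.
Risk in exposed = 749/1111 = 0.67417; risk in unexposed = 179/1125 = 0.15911.
RR = 0.67417 / 0.15911 = 4.23709
The risk among the exposed is 4.24 times that among the unexposed.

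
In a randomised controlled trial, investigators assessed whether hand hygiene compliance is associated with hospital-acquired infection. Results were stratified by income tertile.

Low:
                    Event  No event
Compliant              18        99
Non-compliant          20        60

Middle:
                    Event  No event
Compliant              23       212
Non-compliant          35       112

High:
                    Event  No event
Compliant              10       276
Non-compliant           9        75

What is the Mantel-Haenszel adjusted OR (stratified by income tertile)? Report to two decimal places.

0.39

OR_MH = Σ(aᵢdᵢ/nᵢ) / Σ(bᵢcᵢ/nᵢ), where nᵢ is the stratum total.
Stratum 1 (Low): n = 197; a·d/n = 18·60/197 = 5.4822; b·c/n = 99·20/197 = 10.0508
Stratum 2 (Middle): n = 382; a·d/n = 23·112/382 = 6.7435; b·c/n = 212·35/382 = 19.4241
Stratum 3 (High): n = 370; a·d/n = 10·75/370 = 2.0270; b·c/n = 276·9/370 = 6.7135
OR_MH = (5.4822 + 6.7435 + 2.0270) / (10.0508 + 19.4241 + 6.7135) = 14.2527 / 36.1884 = 0.39385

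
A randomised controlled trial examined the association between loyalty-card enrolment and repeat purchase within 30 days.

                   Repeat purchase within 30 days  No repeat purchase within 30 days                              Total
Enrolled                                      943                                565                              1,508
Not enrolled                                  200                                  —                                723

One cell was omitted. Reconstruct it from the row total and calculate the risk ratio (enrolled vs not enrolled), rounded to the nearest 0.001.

The missing cell is in the unexposed row: 723 − 200 = 523.
So a = 943, b = 565, c = 200, d = 523.
RR = [a/(a+b)] / [c/(c+d)] = (943/1508) / (200/723) = 0.62533/0.27663 = 2.26057

2.261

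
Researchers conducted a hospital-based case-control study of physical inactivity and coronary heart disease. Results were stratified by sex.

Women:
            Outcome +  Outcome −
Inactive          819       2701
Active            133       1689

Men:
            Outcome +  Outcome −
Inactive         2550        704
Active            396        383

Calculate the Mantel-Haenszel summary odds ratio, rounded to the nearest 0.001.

OR_MH = Σ(aᵢdᵢ/nᵢ) / Σ(bᵢcᵢ/nᵢ), where nᵢ is the stratum total.
Stratum 1 (Women): n = 5342; a·d/n = 819·1689/5342 = 258.9463; b·c/n = 2701·133/5342 = 67.2469
Stratum 2 (Men): n = 4033; a·d/n = 2550·383/4033 = 242.1646; b·c/n = 704·396/4033 = 69.1257
OR_MH = (258.9463 + 242.1646) / (67.2469 + 69.1257) = 501.1109 / 136.3726 = 3.67457

3.675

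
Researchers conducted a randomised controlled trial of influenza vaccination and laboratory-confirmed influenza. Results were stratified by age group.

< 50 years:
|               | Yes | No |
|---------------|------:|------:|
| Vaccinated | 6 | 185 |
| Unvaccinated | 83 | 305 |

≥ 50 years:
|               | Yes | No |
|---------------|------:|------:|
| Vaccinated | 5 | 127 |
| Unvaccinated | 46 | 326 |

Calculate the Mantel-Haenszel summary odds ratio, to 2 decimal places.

OR_MH = Σ(aᵢdᵢ/nᵢ) / Σ(bᵢcᵢ/nᵢ), where nᵢ is the stratum total.
Stratum 1 (< 50 years): n = 579; a·d/n = 6·305/579 = 3.1606; b·c/n = 185·83/579 = 26.5199
Stratum 2 (≥ 50 years): n = 504; a·d/n = 5·326/504 = 3.2341; b·c/n = 127·46/504 = 11.5913
OR_MH = (3.1606 + 3.2341) / (26.5199 + 11.5913) = 6.3947 / 38.1111 = 0.16779

0.17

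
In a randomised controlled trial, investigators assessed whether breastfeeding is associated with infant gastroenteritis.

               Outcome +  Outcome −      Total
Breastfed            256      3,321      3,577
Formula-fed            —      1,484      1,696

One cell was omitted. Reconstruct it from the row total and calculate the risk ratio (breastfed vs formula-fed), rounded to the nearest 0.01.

The missing cell is in the unexposed row: 1696 − 1484 = 212.
So a = 256, b = 3321, c = 212, d = 1484.
RR = [a/(a+b)] / [c/(c+d)] = (256/3577) / (212/1696) = 0.07157/0.12500 = 0.57255

0.57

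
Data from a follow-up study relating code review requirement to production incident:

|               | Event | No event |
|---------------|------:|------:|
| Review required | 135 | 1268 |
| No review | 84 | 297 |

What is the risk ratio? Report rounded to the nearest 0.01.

0.44

Cells: a = 135, b = 1268, c = 84, d = 297.
Risk in exposed = 135/1403 = 0.09622; risk in unexposed = 84/381 = 0.22047.
RR = 0.09622 / 0.22047 = 0.43644
The risk is 56% lower among the exposed than among the unexposed.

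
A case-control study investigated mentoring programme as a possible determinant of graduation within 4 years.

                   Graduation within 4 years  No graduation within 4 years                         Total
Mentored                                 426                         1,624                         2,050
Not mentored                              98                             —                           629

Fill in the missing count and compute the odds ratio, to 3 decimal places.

The missing cell is in the unexposed row: 629 − 98 = 531.
So a = 426, b = 1624, c = 98, d = 531.
OR = (a·d)/(b·c) = (426 × 531) / (1624 × 98) = 226206 / 159152 = 1.42132

1.421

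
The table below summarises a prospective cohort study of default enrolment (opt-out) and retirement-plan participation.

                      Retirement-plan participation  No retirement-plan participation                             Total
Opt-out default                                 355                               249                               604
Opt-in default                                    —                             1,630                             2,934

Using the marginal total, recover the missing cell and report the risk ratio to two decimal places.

The missing cell is in the unexposed row: 2934 − 1630 = 1304.
So a = 355, b = 249, c = 1304, d = 1630.
RR = [a/(a+b)] / [c/(c+d)] = (355/604) / (1304/2934) = 0.58775/0.44444 = 1.32243

1.32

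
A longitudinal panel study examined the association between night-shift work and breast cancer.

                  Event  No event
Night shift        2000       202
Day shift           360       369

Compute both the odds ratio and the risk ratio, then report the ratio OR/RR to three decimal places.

Cells: a = 2000, b = 202, c = 360, d = 369.
OR = (2000·369)/(202·360) = 738000/72720 = 10.14851
Risk in exposed = 2000/2202 = 0.90827; risk in unexposed = 360/729 = 0.49383; RR = 1.83924
OR/RR = 10.14851 / 1.83924 = 5.51779
The outcome is not rare, so the OR lies further from 1 than the RR.

5.518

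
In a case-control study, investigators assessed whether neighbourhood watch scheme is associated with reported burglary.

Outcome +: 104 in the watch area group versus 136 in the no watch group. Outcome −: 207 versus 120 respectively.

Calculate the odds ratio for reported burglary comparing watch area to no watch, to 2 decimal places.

From the description: a = 104, b = 207, c = 136, d = 120.
OR = (a·d)/(b·c) = (104 × 120) / (207 × 136) = 12480 / 28152 = 0.44331
Exposure is associated with lower odds of reported burglary (OR = 0.44 < 1).

0.44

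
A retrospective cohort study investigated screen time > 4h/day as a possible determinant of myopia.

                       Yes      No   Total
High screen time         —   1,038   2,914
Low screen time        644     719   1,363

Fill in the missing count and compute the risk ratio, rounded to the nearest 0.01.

The missing cell is in the exposed row: 2914 − 1038 = 1876.
So a = 1876, b = 1038, c = 644, d = 719.
RR = [a/(a+b)] / [c/(c+d)] = (1876/2914) / (644/1363) = 0.64379/0.47249 = 1.36255

1.36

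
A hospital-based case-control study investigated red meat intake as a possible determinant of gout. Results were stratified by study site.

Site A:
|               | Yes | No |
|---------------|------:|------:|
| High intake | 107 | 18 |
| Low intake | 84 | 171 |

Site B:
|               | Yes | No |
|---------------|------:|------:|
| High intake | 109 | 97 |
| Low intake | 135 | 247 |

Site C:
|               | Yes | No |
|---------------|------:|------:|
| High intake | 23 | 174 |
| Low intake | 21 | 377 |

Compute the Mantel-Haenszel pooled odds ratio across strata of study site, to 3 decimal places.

OR_MH = Σ(aᵢdᵢ/nᵢ) / Σ(bᵢcᵢ/nᵢ), where nᵢ is the stratum total.
Stratum 1 (Site A): n = 380; a·d/n = 107·171/380 = 48.1500; b·c/n = 18·84/380 = 3.9789
Stratum 2 (Site B): n = 588; a·d/n = 109·247/588 = 45.7874; b·c/n = 97·135/588 = 22.2704
Stratum 3 (Site C): n = 595; a·d/n = 23·377/595 = 14.5731; b·c/n = 174·21/595 = 6.1412
OR_MH = (48.1500 + 45.7874 + 14.5731) / (3.9789 + 22.2704 + 6.1412) = 108.5105 / 32.3905 = 3.35007

3.350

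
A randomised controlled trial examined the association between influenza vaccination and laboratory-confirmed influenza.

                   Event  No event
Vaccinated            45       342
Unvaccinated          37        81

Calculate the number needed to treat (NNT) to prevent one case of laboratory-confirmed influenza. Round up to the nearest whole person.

Risk in treated group = 45/387 = 0.11628; risk in control = 37/118 = 0.31356.
Absolute risk reduction = 0.31356 − 0.11628 = 0.19728
NNT = 1 / ARR = 1 / 0.19728 = 5.069 → round up → 6

6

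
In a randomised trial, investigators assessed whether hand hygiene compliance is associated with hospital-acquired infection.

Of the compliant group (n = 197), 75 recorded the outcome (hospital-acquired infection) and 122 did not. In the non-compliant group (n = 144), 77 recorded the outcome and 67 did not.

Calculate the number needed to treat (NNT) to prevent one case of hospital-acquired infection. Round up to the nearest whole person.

7

Risk in treated group = 75/197 = 0.38071; risk in control = 77/144 = 0.53472.
Absolute risk reduction = 0.53472 − 0.38071 = 0.15401
NNT = 1 / ARR = 1 / 0.15401 = 6.493 → round up → 7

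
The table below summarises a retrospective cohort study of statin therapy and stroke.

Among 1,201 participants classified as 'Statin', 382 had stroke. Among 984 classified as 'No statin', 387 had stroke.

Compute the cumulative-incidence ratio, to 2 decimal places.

From the description: a = 382, b = 819, c = 387, d = 597.
Risk in exposed = 382/1201 = 0.31807; risk in unexposed = 387/984 = 0.39329.
RR = 0.31807 / 0.39329 = 0.80873
The risk is 19% lower among the exposed than among the unexposed.

0.81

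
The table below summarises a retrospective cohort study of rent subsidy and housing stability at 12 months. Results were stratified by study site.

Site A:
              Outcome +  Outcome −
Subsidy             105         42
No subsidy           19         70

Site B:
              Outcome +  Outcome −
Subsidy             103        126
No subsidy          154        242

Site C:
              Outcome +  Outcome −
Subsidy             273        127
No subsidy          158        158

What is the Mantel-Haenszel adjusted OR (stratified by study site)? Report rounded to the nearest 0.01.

2.10

OR_MH = Σ(aᵢdᵢ/nᵢ) / Σ(bᵢcᵢ/nᵢ), where nᵢ is the stratum total.
Stratum 1 (Site A): n = 236; a·d/n = 105·70/236 = 31.1441; b·c/n = 42·19/236 = 3.3814
Stratum 2 (Site B): n = 625; a·d/n = 103·242/625 = 39.8816; b·c/n = 126·154/625 = 31.0464
Stratum 3 (Site C): n = 716; a·d/n = 273·158/716 = 60.2430; b·c/n = 127·158/716 = 28.0251
OR_MH = (31.1441 + 39.8816 + 60.2430) / (3.3814 + 31.0464 + 28.0251) = 131.2687 / 62.4529 = 2.10188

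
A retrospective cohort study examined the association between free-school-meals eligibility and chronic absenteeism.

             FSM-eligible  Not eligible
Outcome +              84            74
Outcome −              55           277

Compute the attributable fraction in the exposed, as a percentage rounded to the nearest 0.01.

Reading the table with exposure as columns: a = 84 (FSM-eligible, case), b = 55 (FSM-eligible, non-case), c = 74 (Not eligible, case), d = 277.
Risk in exposed = 84/139 = 0.60432; risk in unexposed = 74/351 = 0.21083.
RR = 0.60432/0.21083 = 2.86642
AR% = (RR − 1)/RR × 100 = (2.86642 − 1)/2.86642 × 100 = 65.1133%

65.11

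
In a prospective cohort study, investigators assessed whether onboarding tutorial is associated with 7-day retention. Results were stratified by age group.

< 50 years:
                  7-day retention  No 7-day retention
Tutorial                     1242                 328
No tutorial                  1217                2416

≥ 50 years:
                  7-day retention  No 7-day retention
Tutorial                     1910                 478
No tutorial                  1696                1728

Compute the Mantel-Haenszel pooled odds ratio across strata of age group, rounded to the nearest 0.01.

OR_MH = Σ(aᵢdᵢ/nᵢ) / Σ(bᵢcᵢ/nᵢ), where nᵢ is the stratum total.
Stratum 1 (< 50 years): n = 5203; a·d/n = 1242·2416/5203 = 576.7196; b·c/n = 328·1217/5203 = 76.7204
Stratum 2 (≥ 50 years): n = 5812; a·d/n = 1910·1728/5812 = 567.8734; b·c/n = 478·1696/5812 = 139.4852
OR_MH = (576.7196 + 567.8734) / (76.7204 + 139.4852) = 1144.5930 / 216.2056 = 5.29400

5.29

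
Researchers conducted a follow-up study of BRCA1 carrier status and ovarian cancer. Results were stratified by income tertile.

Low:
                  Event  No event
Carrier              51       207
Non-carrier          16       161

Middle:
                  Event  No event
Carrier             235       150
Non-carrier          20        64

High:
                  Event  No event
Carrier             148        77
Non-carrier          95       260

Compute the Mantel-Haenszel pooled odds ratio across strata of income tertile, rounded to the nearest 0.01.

OR_MH = Σ(aᵢdᵢ/nᵢ) / Σ(bᵢcᵢ/nᵢ), where nᵢ is the stratum total.
Stratum 1 (Low): n = 435; a·d/n = 51·161/435 = 18.8759; b·c/n = 207·16/435 = 7.6138
Stratum 2 (Middle): n = 469; a·d/n = 235·64/469 = 32.0682; b·c/n = 150·20/469 = 6.3966
Stratum 3 (High): n = 580; a·d/n = 148·260/580 = 66.3448; b·c/n = 77·95/580 = 12.6121
OR_MH = (18.8759 + 32.0682 + 66.3448) / (7.6138 + 6.3966 + 12.6121) = 117.2889 / 26.6225 = 4.40564

4.41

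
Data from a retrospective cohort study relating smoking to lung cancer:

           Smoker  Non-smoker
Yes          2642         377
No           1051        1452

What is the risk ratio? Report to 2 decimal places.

3.47

Reading the table with exposure as columns: a = 2642 (Smoker, case), b = 1051 (Smoker, non-case), c = 377 (Non-smoker, case), d = 1452.
Risk in exposed = 2642/3693 = 0.71541; risk in unexposed = 377/1829 = 0.20612.
RR = 0.71541 / 0.20612 = 3.47077
The risk among the exposed is 3.47 times that among the unexposed.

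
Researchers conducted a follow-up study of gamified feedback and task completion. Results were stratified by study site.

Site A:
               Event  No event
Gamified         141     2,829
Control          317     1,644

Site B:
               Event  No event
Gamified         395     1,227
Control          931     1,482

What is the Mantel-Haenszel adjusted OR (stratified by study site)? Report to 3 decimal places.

OR_MH = Σ(aᵢdᵢ/nᵢ) / Σ(bᵢcᵢ/nᵢ), where nᵢ is the stratum total.
Stratum 1 (Site A): n = 4931; a·d/n = 141·1644/4931 = 47.0095; b·c/n = 2829·317/4931 = 181.8684
Stratum 2 (Site B): n = 4035; a·d/n = 395·1482/4035 = 145.0781; b·c/n = 1227·931/4035 = 283.1071
OR_MH = (47.0095 + 145.0781) / (181.8684 + 283.1071) = 192.0876 / 464.9754 = 0.41311

0.413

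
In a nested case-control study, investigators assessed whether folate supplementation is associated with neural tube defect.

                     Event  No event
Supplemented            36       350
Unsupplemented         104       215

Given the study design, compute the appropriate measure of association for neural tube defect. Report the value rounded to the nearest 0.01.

Cells: a = 36, b = 350, c = 104, d = 215.
This is a nested case-control study: participants were sampled on outcome status, so risks in the source population cannot be estimated directly — relative risk is not valid here. The odds ratio is the appropriate measure.
OR = (a·d)/(b·c) = (36 × 215) / (350 × 104) = 7740 / 36400 = 0.21264

0.21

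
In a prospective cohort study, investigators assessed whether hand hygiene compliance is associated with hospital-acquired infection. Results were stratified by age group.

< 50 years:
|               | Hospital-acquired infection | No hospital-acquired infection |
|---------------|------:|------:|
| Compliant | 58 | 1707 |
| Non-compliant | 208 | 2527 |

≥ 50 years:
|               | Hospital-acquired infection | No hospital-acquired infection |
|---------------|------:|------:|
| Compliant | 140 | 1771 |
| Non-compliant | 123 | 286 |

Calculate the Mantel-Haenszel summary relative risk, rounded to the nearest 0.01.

0.33

RR_MH = Σ(aᵢ·n₀ᵢ/nᵢ) / Σ(cᵢ·n₁ᵢ/nᵢ), with n₁ᵢ = aᵢ+bᵢ (exposed), n₀ᵢ = cᵢ+dᵢ (unexposed), nᵢ = n₁ᵢ+n₀ᵢ.
Stratum 1 (< 50 years): n₁ = 1765, n₀ = 2735, n = 4500; a·n₀/n = 58·2735/4500 = 35.2511; c·n₁/n = 208·1765/4500 = 81.5822
Stratum 2 (≥ 50 years): n₁ = 1911, n₀ = 409, n = 2320; a·n₀/n = 140·409/2320 = 24.6810; c·n₁/n = 123·1911/2320 = 101.3159
RR_MH = (35.2511 + 24.6810) / (81.5822 + 101.3159) = 59.9321 / 182.8982 = 0.32768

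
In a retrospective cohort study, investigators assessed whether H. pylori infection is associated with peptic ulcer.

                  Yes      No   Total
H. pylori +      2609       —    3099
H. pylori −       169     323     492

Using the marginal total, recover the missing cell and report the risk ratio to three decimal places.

The missing cell is in the exposed row: 3099 − 2609 = 490.
So a = 2609, b = 490, c = 169, d = 323.
RR = [a/(a+b)] / [c/(c+d)] = (2609/3099) / (169/492) = 0.84188/0.34350 = 2.45093

2.451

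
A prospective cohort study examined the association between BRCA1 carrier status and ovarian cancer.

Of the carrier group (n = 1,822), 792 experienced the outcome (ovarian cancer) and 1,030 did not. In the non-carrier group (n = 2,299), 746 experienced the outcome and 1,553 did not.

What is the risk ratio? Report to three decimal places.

From the description: a = 792, b = 1030, c = 746, d = 1553.
Risk in exposed = 792/1822 = 0.43469; risk in unexposed = 746/2299 = 0.32449.
RR = 0.43469 / 0.32449 = 1.33961
The risk among the exposed is 1.34 times that among the unexposed.

1.340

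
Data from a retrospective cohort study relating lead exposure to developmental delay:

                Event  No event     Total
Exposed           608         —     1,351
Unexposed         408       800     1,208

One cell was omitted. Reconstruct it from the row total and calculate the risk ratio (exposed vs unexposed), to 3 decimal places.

The missing cell is in the exposed row: 1351 − 608 = 743.
So a = 608, b = 743, c = 408, d = 800.
RR = [a/(a+b)] / [c/(c+d)] = (608/1351) / (408/1208) = 0.45004/0.33775 = 1.33246

1.332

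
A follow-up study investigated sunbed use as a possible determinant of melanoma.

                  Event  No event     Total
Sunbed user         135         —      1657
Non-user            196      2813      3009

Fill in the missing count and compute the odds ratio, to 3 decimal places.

1.273

The missing cell is in the exposed row: 1657 − 135 = 1522.
So a = 135, b = 1522, c = 196, d = 2813.
OR = (a·d)/(b·c) = (135 × 2813) / (1522 × 196) = 379755 / 298312 = 1.27301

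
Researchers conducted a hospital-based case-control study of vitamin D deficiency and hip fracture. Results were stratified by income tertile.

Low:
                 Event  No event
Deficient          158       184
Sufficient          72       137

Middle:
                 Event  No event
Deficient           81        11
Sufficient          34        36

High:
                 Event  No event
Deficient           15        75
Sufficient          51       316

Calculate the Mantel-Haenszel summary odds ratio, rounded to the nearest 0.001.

1.949

OR_MH = Σ(aᵢdᵢ/nᵢ) / Σ(bᵢcᵢ/nᵢ), where nᵢ is the stratum total.
Stratum 1 (Low): n = 551; a·d/n = 158·137/551 = 39.2849; b·c/n = 184·72/551 = 24.0436
Stratum 2 (Middle): n = 162; a·d/n = 81·36/162 = 18.0000; b·c/n = 11·34/162 = 2.3086
Stratum 3 (High): n = 457; a·d/n = 15·316/457 = 10.3720; b·c/n = 75·51/457 = 8.3698
OR_MH = (39.2849 + 18.0000 + 10.3720) / (24.0436 + 2.3086 + 8.3698) = 67.6569 / 34.7220 = 1.94853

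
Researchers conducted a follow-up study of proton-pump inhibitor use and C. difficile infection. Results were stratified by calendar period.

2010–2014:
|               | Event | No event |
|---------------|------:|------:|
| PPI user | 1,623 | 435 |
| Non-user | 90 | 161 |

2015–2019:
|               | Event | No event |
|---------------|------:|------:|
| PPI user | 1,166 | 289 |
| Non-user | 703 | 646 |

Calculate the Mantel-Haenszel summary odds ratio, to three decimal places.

4.270

OR_MH = Σ(aᵢdᵢ/nᵢ) / Σ(bᵢcᵢ/nᵢ), where nᵢ is the stratum total.
Stratum 1 (2010–2014): n = 2309; a·d/n = 1623·161/2309 = 113.1672; b·c/n = 435·90/2309 = 16.9554
Stratum 2 (2015–2019): n = 2804; a·d/n = 1166·646/2804 = 268.6291; b·c/n = 289·703/2804 = 72.4561
OR_MH = (113.1672 + 268.6291) / (16.9554 + 72.4561) = 381.7963 / 89.4115 = 4.27010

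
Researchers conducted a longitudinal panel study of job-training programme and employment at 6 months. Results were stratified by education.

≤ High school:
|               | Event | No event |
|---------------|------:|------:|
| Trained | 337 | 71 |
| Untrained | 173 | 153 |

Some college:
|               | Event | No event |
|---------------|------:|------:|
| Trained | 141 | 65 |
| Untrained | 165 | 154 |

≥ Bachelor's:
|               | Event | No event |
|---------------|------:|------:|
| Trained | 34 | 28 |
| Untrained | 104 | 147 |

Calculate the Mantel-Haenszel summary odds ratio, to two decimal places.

2.75

OR_MH = Σ(aᵢdᵢ/nᵢ) / Σ(bᵢcᵢ/nᵢ), where nᵢ is the stratum total.
Stratum 1 (≤ High school): n = 734; a·d/n = 337·153/734 = 70.2466; b·c/n = 71·173/734 = 16.7343
Stratum 2 (Some college): n = 525; a·d/n = 141·154/525 = 41.3600; b·c/n = 65·165/525 = 20.4286
Stratum 3 (≥ Bachelor's): n = 313; a·d/n = 34·147/313 = 15.9681; b·c/n = 28·104/313 = 9.3035
OR_MH = (70.2466 + 41.3600 + 15.9681) / (16.7343 + 20.4286 + 9.3035) = 127.5746 / 46.4664 = 2.74552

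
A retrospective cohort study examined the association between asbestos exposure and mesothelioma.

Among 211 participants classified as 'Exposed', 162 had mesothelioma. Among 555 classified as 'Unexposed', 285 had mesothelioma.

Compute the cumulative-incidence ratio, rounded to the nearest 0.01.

From the description: a = 162, b = 49, c = 285, d = 270.
Risk in exposed = 162/211 = 0.76777; risk in unexposed = 285/555 = 0.51351.
RR = 0.76777 / 0.51351 = 1.49514
The risk among the exposed is 1.50 times that among the unexposed.

1.50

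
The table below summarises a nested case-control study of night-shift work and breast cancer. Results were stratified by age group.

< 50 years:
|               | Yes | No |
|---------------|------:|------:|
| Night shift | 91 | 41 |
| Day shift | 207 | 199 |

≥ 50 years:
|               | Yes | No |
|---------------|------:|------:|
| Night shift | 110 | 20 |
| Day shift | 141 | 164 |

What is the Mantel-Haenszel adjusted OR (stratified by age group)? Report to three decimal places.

3.375

OR_MH = Σ(aᵢdᵢ/nᵢ) / Σ(bᵢcᵢ/nᵢ), where nᵢ is the stratum total.
Stratum 1 (< 50 years): n = 538; a·d/n = 91·199/538 = 33.6599; b·c/n = 41·207/538 = 15.7751
Stratum 2 (≥ 50 years): n = 435; a·d/n = 110·164/435 = 41.4713; b·c/n = 20·141/435 = 6.4828
OR_MH = (33.6599 + 41.4713) / (15.7751 + 6.4828) = 75.1311 / 22.2579 = 3.37549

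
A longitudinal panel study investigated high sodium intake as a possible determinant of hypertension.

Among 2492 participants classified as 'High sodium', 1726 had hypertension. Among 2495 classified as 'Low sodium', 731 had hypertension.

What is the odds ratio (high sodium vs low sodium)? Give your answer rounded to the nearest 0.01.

5.44

From the description: a = 1726, b = 766, c = 731, d = 1764.
OR = (a·d)/(b·c) = (1726 × 1764) / (766 × 731) = 3044664 / 559946 = 5.43742
The odds of hypertension are about 5.44 times as high in the high sodium group.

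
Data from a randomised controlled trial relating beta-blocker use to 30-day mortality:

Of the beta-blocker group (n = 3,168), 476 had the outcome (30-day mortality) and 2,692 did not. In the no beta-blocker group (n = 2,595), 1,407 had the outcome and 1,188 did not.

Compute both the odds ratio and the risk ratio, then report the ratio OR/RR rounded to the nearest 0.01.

From the description: a = 476, b = 2692, c = 1407, d = 1188.
OR = (476·1188)/(2692·1407) = 565488/3787644 = 0.14930
Risk in exposed = 476/3168 = 0.15025; risk in unexposed = 1407/2595 = 0.54220; RR = 0.27712
OR/RR = 0.14930 / 0.27712 = 0.53875
The outcome is not rare, so the OR lies further from 1 than the RR.

0.54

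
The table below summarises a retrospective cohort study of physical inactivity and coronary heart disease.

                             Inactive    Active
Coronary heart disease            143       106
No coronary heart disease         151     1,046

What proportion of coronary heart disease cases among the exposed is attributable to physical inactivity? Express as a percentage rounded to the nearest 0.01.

81.08

Reading the table with exposure as columns: a = 143 (Inactive, case), b = 151 (Inactive, non-case), c = 106 (Active, case), d = 1046.
Risk in exposed = 143/294 = 0.48639; risk in unexposed = 106/1152 = 0.09201.
RR = 0.48639/0.09201 = 5.28610
AR% = (RR − 1)/RR × 100 = (5.28610 − 1)/5.28610 × 100 = 81.0825%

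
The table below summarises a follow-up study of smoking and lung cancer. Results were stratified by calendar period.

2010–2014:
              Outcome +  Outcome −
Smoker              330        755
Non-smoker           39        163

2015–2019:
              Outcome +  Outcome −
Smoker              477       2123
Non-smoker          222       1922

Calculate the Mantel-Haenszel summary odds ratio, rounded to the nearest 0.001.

OR_MH = Σ(aᵢdᵢ/nᵢ) / Σ(bᵢcᵢ/nᵢ), where nᵢ is the stratum total.
Stratum 1 (2010–2014): n = 1287; a·d/n = 330·163/1287 = 41.7949; b·c/n = 755·39/1287 = 22.8788
Stratum 2 (2015–2019): n = 4744; a·d/n = 477·1922/4744 = 193.2534; b·c/n = 2123·222/4744 = 99.3478
OR_MH = (41.7949 + 193.2534) / (22.8788 + 99.3478) = 235.0482 / 122.2266 = 1.92305

1.923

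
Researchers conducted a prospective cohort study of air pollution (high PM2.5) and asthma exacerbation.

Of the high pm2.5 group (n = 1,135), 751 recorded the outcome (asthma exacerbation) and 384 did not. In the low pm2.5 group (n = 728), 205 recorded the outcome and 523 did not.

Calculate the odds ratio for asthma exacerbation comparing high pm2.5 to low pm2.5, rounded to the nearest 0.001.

From the description: a = 751, b = 384, c = 205, d = 523.
OR = (a·d)/(b·c) = (751 × 523) / (384 × 205) = 392773 / 78720 = 4.98949
The odds of asthma exacerbation are about 4.99 times as high in the high pm2.5 group.

4.989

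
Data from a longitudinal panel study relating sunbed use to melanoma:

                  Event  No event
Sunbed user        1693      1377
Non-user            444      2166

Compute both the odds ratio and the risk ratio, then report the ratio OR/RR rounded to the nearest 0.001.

Cells: a = 1693, b = 1377, c = 444, d = 2166.
OR = (1693·2166)/(1377·444) = 3667038/611388 = 5.99789
Risk in exposed = 1693/3070 = 0.55147; risk in unexposed = 444/2610 = 0.17011; RR = 3.24172
OR/RR = 5.99789 / 3.24172 = 1.85022
The outcome is not rare, so the OR lies further from 1 than the RR.

1.850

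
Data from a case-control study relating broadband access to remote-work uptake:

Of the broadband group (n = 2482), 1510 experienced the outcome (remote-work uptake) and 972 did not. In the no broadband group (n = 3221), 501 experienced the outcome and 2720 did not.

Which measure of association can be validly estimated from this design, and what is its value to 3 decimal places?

From the description: a = 1510, b = 972, c = 501, d = 2720.
This is a case-control study: participants were sampled on outcome status, so risks in the source population cannot be estimated directly — relative risk is not valid here. The odds ratio is the appropriate measure.
OR = (a·d)/(b·c) = (1510 × 2720) / (972 × 501) = 4107200 / 486972 = 8.43416

8.434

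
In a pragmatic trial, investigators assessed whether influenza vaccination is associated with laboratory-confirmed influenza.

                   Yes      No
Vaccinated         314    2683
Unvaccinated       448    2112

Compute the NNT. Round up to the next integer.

Risk in treated group = 314/2997 = 0.10477; risk in control = 448/2560 = 0.17500.
Absolute risk reduction = 0.17500 − 0.10477 = 0.07023
NNT = 1 / ARR = 1 / 0.07023 = 14.239 → round up → 15

15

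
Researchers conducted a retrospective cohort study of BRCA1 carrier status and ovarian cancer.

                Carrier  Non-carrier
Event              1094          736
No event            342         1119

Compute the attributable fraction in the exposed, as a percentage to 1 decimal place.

Reading the table with exposure as columns: a = 1094 (Carrier, case), b = 342 (Carrier, non-case), c = 736 (Non-carrier, case), d = 1119.
Risk in exposed = 1094/1436 = 0.76184; risk in unexposed = 736/1855 = 0.39677.
RR = 0.76184/0.39677 = 1.92012
AR% = (RR − 1)/RR × 100 = (1.92012 − 1)/1.92012 × 100 = 47.9200%

47.9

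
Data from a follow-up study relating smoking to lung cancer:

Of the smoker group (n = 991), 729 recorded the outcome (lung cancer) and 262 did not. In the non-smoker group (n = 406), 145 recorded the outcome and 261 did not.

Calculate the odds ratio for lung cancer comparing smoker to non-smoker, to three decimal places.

From the description: a = 729, b = 262, c = 145, d = 261.
OR = (a·d)/(b·c) = (729 × 261) / (262 × 145) = 190269 / 37990 = 5.00840
The odds of lung cancer are about 5.01 times as high in the smoker group.

5.008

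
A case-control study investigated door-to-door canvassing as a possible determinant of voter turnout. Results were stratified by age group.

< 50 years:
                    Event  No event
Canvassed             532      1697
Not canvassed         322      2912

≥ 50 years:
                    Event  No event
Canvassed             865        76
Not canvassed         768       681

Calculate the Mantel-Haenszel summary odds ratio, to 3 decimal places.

OR_MH = Σ(aᵢdᵢ/nᵢ) / Σ(bᵢcᵢ/nᵢ), where nᵢ is the stratum total.
Stratum 1 (< 50 years): n = 5463; a·d/n = 532·2912/5463 = 283.5775; b·c/n = 1697·322/5463 = 100.0245
Stratum 2 (≥ 50 years): n = 2390; a·d/n = 865·681/2390 = 246.4707; b·c/n = 76·768/2390 = 24.4218
OR_MH = (283.5775 + 246.4707) / (100.0245 + 24.4218) = 530.0482 / 124.4463 = 4.25925

4.259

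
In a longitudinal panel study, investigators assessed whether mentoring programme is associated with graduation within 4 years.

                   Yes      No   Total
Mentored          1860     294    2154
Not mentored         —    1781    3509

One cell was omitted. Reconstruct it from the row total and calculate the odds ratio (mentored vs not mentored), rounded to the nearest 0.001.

6.521

The missing cell is in the unexposed row: 3509 − 1781 = 1728.
So a = 1860, b = 294, c = 1728, d = 1781.
OR = (a·d)/(b·c) = (1860 × 1781) / (294 × 1728) = 3312660 / 508032 = 6.52057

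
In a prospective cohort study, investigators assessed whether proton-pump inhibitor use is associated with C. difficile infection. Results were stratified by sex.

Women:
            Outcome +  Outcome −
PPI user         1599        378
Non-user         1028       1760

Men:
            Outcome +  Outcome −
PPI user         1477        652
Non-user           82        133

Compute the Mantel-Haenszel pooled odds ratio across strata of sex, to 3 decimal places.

OR_MH = Σ(aᵢdᵢ/nᵢ) / Σ(bᵢcᵢ/nᵢ), where nᵢ is the stratum total.
Stratum 1 (Women): n = 4765; a·d/n = 1599·1760/4765 = 590.6065; b·c/n = 378·1028/4765 = 81.5496
Stratum 2 (Men): n = 2344; a·d/n = 1477·133/2344 = 83.8059; b·c/n = 652·82/2344 = 22.8089
OR_MH = (590.6065 + 83.8059) / (81.5496 + 22.8089) = 674.4124 / 104.3585 = 6.46246

6.462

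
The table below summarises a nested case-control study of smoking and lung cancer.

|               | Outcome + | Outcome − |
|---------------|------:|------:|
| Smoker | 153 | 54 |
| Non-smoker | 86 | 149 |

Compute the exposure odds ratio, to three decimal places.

Cells: a = 153, b = 54, c = 86, d = 149.
OR = (a·d)/(b·c) = (153 × 149) / (54 × 86) = 22797 / 4644 = 4.90891
The odds of lung cancer are about 4.91 times as high in the smoker group.

4.909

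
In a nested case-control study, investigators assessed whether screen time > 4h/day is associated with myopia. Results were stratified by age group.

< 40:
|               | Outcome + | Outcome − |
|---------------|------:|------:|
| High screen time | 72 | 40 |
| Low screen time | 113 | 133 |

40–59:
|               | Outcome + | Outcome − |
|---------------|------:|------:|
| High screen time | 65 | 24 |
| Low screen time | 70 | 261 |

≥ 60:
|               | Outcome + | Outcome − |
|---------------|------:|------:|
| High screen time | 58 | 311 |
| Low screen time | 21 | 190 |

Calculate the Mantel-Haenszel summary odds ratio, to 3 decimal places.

OR_MH = Σ(aᵢdᵢ/nᵢ) / Σ(bᵢcᵢ/nᵢ), where nᵢ is the stratum total.
Stratum 1 (< 40): n = 358; a·d/n = 72·133/358 = 26.7486; b·c/n = 40·113/358 = 12.6257
Stratum 2 (40–59): n = 420; a·d/n = 65·261/420 = 40.3929; b·c/n = 24·70/420 = 4.0000
Stratum 3 (≥ 60): n = 580; a·d/n = 58·190/580 = 19.0000; b·c/n = 311·21/580 = 11.2603
OR_MH = (26.7486 + 40.3929 + 19.0000) / (12.6257 + 4.0000 + 11.2603) = 86.1415 / 27.8860 = 3.08905

3.089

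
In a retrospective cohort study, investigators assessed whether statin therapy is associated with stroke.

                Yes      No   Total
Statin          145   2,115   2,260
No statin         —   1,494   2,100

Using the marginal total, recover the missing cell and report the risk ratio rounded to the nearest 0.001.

0.222

The missing cell is in the unexposed row: 2100 − 1494 = 606.
So a = 145, b = 2115, c = 606, d = 1494.
RR = [a/(a+b)] / [c/(c+d)] = (145/2260) / (606/2100) = 0.06416/0.28857 = 0.22233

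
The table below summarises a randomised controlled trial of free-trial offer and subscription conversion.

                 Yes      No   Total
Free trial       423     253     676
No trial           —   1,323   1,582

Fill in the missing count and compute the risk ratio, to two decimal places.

The missing cell is in the unexposed row: 1582 − 1323 = 259.
So a = 423, b = 253, c = 259, d = 1323.
RR = [a/(a+b)] / [c/(c+d)] = (423/676) / (259/1582) = 0.62574/0.16372 = 3.82209

3.82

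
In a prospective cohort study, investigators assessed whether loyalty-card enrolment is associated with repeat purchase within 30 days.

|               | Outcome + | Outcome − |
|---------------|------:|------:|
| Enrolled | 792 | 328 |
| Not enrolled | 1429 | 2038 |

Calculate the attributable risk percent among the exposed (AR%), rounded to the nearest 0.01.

Cells: a = 792, b = 328, c = 1429, d = 2038.
Risk in exposed = 792/1120 = 0.70714; risk in unexposed = 1429/3467 = 0.41217.
RR = 0.70714/0.41217 = 1.71565
AR% = (RR − 1)/RR × 100 = (1.71565 − 1)/1.71565 × 100 = 41.7131%

41.71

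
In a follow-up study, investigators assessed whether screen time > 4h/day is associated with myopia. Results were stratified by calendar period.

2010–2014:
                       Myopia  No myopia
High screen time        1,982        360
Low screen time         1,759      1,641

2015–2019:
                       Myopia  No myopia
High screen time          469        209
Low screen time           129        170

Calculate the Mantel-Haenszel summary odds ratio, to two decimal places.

OR_MH = Σ(aᵢdᵢ/nᵢ) / Σ(bᵢcᵢ/nᵢ), where nᵢ is the stratum total.
Stratum 1 (2010–2014): n = 5742; a·d/n = 1982·1641/5742 = 566.4336; b·c/n = 360·1759/5742 = 110.2821
Stratum 2 (2015–2019): n = 977; a·d/n = 469·170/977 = 81.6070; b·c/n = 209·129/977 = 27.5957
OR_MH = (566.4336 + 81.6070) / (110.2821 + 27.5957) = 648.0406 / 137.8778 = 4.70011

4.70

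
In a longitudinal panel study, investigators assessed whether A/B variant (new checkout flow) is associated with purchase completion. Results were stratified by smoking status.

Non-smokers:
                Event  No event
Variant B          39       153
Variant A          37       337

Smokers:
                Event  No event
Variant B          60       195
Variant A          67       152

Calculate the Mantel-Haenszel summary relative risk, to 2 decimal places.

1.10

RR_MH = Σ(aᵢ·n₀ᵢ/nᵢ) / Σ(cᵢ·n₁ᵢ/nᵢ), with n₁ᵢ = aᵢ+bᵢ (exposed), n₀ᵢ = cᵢ+dᵢ (unexposed), nᵢ = n₁ᵢ+n₀ᵢ.
Stratum 1 (Non-smokers): n₁ = 192, n₀ = 374, n = 566; a·n₀/n = 39·374/566 = 25.7703; c·n₁/n = 37·192/566 = 12.5512
Stratum 2 (Smokers): n₁ = 255, n₀ = 219, n = 474; a·n₀/n = 60·219/474 = 27.7215; c·n₁/n = 67·255/474 = 36.0443
RR_MH = (25.7703 + 27.7215) / (12.5512 + 36.0443) = 53.4918 / 48.5955 = 1.10076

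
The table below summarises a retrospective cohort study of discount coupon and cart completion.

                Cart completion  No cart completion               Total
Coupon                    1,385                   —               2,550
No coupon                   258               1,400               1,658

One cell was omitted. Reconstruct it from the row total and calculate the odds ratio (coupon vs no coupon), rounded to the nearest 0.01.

6.45

The missing cell is in the exposed row: 2550 − 1385 = 1165.
So a = 1385, b = 1165, c = 258, d = 1400.
OR = (a·d)/(b·c) = (1385 × 1400) / (1165 × 258) = 1939000 / 300570 = 6.45108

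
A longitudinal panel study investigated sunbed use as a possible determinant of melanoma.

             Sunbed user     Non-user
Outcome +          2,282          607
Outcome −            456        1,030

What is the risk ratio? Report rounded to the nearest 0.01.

2.25

Reading the table with exposure as columns: a = 2282 (Sunbed user, case), b = 456 (Sunbed user, non-case), c = 607 (Non-user, case), d = 1030.
Risk in exposed = 2282/2738 = 0.83346; risk in unexposed = 607/1637 = 0.37080.
RR = 0.83346 / 0.37080 = 2.24772
The risk among the exposed is 2.25 times that among the unexposed.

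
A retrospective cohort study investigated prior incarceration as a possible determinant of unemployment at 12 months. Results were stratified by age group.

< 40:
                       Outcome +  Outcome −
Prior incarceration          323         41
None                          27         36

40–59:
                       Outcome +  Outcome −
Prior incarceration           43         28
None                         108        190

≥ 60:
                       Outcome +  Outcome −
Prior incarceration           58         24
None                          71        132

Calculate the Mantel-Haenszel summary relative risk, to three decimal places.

1.926

RR_MH = Σ(aᵢ·n₀ᵢ/nᵢ) / Σ(cᵢ·n₁ᵢ/nᵢ), with n₁ᵢ = aᵢ+bᵢ (exposed), n₀ᵢ = cᵢ+dᵢ (unexposed), nᵢ = n₁ᵢ+n₀ᵢ.
Stratum 1 (< 40): n₁ = 364, n₀ = 63, n = 427; a·n₀/n = 323·63/427 = 47.6557; c·n₁/n = 27·364/427 = 23.0164
Stratum 2 (40–59): n₁ = 71, n₀ = 298, n = 369; a·n₀/n = 43·298/369 = 34.7263; c·n₁/n = 108·71/369 = 20.7805
Stratum 3 (≥ 60): n₁ = 82, n₀ = 203, n = 285; a·n₀/n = 58·203/285 = 41.3123; c·n₁/n = 71·82/285 = 20.4281
RR_MH = (47.6557 + 34.7263 + 41.3123) / (23.0164 + 20.7805 + 20.4281) = 123.6943 / 64.2250 = 1.92595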